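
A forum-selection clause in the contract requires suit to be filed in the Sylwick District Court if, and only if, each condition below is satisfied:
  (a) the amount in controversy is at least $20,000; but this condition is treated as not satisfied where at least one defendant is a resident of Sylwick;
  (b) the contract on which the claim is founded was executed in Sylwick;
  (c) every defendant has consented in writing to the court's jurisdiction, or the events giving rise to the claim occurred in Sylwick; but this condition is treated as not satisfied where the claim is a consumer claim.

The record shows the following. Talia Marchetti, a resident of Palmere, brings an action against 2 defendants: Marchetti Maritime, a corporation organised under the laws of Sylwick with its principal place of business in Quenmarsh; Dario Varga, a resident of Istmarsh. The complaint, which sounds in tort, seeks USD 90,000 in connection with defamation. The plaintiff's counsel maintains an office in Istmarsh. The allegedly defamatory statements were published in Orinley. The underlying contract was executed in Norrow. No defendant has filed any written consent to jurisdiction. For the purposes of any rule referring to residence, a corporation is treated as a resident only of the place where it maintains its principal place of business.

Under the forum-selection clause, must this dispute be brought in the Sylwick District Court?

The Sylwick District Court:
  (a) The amount in controversy is $90,000, which meets the 20,000 dollars floor. And the carve-out is inapplicable — no defendant resides in Sylwick (they reside in Quenmarsh, Istmarsh). Condition met.
  (b) The contract was executed in Norrow, not Sylwick. Not satisfied.
  (c) No such written consent has been filed; the operative events occurred in Orinley, not Sylwick — every alternative fails. Fails.
  → Forum clause is not triggered.

No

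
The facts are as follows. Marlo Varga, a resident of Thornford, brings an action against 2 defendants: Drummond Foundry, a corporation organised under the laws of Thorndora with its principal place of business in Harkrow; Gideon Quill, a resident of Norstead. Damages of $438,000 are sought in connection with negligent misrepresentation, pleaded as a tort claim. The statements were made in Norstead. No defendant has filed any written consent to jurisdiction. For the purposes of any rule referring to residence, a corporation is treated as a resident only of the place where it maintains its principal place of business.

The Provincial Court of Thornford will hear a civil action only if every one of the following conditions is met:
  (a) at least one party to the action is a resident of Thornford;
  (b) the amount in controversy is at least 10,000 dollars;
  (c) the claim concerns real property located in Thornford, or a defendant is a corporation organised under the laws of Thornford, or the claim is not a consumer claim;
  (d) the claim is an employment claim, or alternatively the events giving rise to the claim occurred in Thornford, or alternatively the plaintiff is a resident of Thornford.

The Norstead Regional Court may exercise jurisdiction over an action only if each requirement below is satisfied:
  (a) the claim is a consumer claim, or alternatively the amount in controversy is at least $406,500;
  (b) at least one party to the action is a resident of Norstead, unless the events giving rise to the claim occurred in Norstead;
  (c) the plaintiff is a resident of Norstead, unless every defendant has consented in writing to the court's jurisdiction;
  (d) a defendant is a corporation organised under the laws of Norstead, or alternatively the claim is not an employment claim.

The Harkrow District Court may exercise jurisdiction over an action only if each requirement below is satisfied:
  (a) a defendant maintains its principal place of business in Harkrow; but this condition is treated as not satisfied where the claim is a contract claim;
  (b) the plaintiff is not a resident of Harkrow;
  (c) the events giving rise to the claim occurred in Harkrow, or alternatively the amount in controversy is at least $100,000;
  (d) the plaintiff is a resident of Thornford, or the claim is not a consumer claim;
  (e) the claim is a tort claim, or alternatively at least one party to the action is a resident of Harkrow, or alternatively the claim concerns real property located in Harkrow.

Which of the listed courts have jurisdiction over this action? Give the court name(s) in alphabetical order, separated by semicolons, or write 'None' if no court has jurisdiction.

The Provincial Court of Thornford:
  (a) Marlo Varga resides in Thornford. Satisfied.
  (b) The amount in controversy is $438,000, which meets the USD 10,000 floor. Satisfied.
  (c) The claim is a tort claim, not a consumer claim, so one alternative holds. Condition met.
  (d) The plaintiff resides in Thornford — that alternative is enough. Met.
  → All conditions met; jurisdiction exists.
The Norstead Regional Court:
  (a) The amount in controversy is $438,000, which meets the $406,500 floor, so this disjunct is met. Met.
  (b) Gideon Quill resides in Norstead. Met.
  (c) The plaintiff resides in Thornford, not Norstead. And no such written consent has been filed, so the proviso does not save it. Condition not met.
  (d) The claim is a tort claim, not an employment claim, so this disjunct is met. Satisfied.
  → At least one condition fails; no jurisdiction.
The Harkrow District Court:
  (a) Drummond Foundry has its principal place of business in Harkrow. The exception is not triggered, since the claim is a tort claim, not a contract claim. Satisfied.
  (b) The plaintiff resides in Thornford, which is not Harkrow. Met.
  (c) The amount in controversy is USD 438,000, which meets the 100,000 dollars floor, which satisfies one of the alternatives. Condition met.
  (d) The plaintiff resides in Thornford, which satisfies one of the alternatives. Satisfied.
  (e) The claim is a tort claim, so one alternative holds. Met.
  → Every requirement is satisfied — jurisdiction.

the Harkrow District Court; the Provincial Court of Thornford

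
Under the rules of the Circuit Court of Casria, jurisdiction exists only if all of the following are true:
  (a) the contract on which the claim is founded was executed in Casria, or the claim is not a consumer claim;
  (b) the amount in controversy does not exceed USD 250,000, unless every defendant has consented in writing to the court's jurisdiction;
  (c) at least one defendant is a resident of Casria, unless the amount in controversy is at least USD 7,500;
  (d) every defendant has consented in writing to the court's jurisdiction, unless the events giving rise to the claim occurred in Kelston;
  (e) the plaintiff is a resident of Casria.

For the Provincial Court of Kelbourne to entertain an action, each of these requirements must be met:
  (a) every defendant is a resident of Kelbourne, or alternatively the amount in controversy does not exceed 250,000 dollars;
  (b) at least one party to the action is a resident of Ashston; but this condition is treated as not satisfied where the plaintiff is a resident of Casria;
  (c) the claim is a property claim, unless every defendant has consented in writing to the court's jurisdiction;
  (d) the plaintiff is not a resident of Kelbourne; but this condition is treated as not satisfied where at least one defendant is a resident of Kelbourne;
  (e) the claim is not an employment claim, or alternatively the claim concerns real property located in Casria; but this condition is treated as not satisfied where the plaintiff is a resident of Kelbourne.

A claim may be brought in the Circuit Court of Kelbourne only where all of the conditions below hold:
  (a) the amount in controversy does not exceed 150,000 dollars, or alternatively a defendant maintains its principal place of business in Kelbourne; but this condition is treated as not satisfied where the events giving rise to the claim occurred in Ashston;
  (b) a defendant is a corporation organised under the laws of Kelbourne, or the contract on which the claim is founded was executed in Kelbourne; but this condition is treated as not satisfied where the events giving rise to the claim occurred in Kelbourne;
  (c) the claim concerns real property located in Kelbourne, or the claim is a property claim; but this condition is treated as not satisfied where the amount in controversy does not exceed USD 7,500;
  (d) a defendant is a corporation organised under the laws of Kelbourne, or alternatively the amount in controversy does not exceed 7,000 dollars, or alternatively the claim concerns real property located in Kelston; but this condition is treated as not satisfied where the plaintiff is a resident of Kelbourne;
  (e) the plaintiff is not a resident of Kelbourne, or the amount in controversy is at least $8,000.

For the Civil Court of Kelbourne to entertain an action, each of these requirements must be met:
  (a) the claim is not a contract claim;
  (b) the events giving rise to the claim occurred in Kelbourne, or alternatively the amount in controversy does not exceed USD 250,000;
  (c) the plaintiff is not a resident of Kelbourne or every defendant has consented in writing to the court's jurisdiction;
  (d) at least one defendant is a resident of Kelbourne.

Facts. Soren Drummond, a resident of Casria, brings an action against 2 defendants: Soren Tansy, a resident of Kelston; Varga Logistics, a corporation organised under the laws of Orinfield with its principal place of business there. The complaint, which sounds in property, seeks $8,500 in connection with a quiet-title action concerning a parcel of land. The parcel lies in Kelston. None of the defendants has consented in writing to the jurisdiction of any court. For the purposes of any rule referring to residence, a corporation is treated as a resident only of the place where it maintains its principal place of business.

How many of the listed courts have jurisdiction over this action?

The Circuit Court of Casria:
  (a) The claim is a property claim, not a consumer claim, so this disjunct is met. Condition met.
  (b) The amount in controversy is 8,500 dollars, within the 250,000 dollars ceiling. Satisfied.
  (c) No defendant resides in Casria (they reside in Kelston, Orinfield). The proviso rescues it, though: the amount in controversy is $8,500, which meets the 7,500 dollars floor. Met.
  (d) No such written consent has been filed. However, the operative events occurred in Kelston, so the 'unless' proviso supplies this condition. Met.
  (e) The plaintiff resides in Casria. Condition met.
  → The court has jurisdiction.
The Provincial Court of Kelbourne:
  (a) The amount in controversy is $8,500, within the $250,000 ceiling — that alternative is enough. Condition met.
  (b) No party resides in Ashston. Condition not met.
  (c) The claim is a property claim. Condition met.
  (d) The plaintiff resides in Casria, which is not Kelbourne. The carve-out does not apply: no defendant resides in Kelbourne (they reside in Kelston, Orinfield). Met.
  (e) The claim is a property claim, not an employment claim, so one alternative holds. And the carve-out is inapplicable — the plaintiff resides in Casria, not Kelbourne. Satisfied.
  → At least one condition fails; no jurisdiction.
The Circuit Court of Kelbourne:
  (a) The amount in controversy is $8,500, within the $150,000 ceiling — that alternative is enough. And the carve-out is inapplicable — the operative events occurred in Kelston, not Ashston. Met.
  (b) The corporate defendant(s) are organised in Orinfield, not Kelbourne; no contract (and hence no place of execution) is alleged — no alternative holds. Fails.
  (c) The claim is a property claim — that alternative is enough. The carve-out does not apply: the amount in controversy is 8,500 dollars, above the USD 7,500 ceiling. Satisfied.
  (d) The property lies in Kelston, so one alternative holds. And the carve-out is inapplicable — the plaintiff resides in Casria, not Kelbourne. Met.
  (e) The plaintiff resides in Casria, which is not Kelbourne — that alternative is enough. Satisfied.
  → The court lacks jurisdiction.
The Civil Court of Kelbourne:
  (a) The claim is a property claim, not a contract claim. Met.
  (b) The amount in controversy is $8,500, within the 250,000 dollars ceiling, which satisfies one of the alternatives. Met.
  (c) The plaintiff resides in Casria, which is not Kelbourne, which satisfies one of the alternatives. Satisfied.
  (d) No defendant resides in Kelbourne (they reside in Kelston, Orinfield). Not met.
  → No jurisdiction.
Courts with jurisdiction: the Circuit Court of Casria — 1 in total.

1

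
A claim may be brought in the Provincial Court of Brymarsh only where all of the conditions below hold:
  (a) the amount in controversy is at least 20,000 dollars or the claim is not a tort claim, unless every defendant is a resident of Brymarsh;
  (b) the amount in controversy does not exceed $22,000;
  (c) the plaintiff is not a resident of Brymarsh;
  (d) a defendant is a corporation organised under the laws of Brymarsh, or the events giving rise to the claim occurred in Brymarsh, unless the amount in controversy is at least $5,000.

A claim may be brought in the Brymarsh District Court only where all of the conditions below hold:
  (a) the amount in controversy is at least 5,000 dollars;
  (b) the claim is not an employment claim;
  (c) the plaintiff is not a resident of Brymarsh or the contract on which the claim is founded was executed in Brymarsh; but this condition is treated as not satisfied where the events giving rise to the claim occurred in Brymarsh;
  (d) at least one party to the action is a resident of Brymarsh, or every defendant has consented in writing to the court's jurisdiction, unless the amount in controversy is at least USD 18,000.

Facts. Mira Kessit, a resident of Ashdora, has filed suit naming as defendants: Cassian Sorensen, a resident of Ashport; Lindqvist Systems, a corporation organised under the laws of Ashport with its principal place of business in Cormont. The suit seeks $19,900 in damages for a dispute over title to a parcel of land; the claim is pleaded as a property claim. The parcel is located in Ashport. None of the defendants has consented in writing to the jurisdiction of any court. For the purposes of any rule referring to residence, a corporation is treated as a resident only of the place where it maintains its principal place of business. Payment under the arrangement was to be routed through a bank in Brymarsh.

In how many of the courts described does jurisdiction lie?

2

The Provincial Court of Brymarsh:
  (a) The claim is a property claim, not a tort claim, which satisfies one of the alternatives. Met.
  (b) The amount in controversy is $19,900, within the $22,000 ceiling. Met.
  (c) The plaintiff resides in Ashdora, which is not Brymarsh. Satisfied.
  (d) The corporate defendant(s) are organised in Ashport, not Brymarsh; the operative events occurred in Ashport, not Brymarsh — none of the alternatives is met. But the amount in controversy is 19,900 dollars, which meets the 5,000 dollars floor, and the 'unless' clause therefore excuses the requirement. Condition met.
  → Jurisdiction lies.
The Brymarsh District Court:
  (a) The amount in controversy is 19,900 dollars, which meets the USD 5,000 floor. Satisfied.
  (b) The claim is a property claim, not an employment claim. Met.
  (c) The plaintiff resides in Ashdora, which is not Brymarsh — that alternative is enough. And the carve-out is inapplicable — the operative events occurred in Ashport, not Brymarsh. Condition met.
  (d) No party resides in Brymarsh; no such written consent has been filed — none of the alternatives is met. But the amount in controversy is 19,900 dollars, which meets the $18,000 floor, and the 'unless' clause therefore excuses the requirement. Condition met.
  → Jurisdiction lies.
Courts with jurisdiction: the Provincial Court of Brymarsh, the Brymarsh District Court — 2 in total.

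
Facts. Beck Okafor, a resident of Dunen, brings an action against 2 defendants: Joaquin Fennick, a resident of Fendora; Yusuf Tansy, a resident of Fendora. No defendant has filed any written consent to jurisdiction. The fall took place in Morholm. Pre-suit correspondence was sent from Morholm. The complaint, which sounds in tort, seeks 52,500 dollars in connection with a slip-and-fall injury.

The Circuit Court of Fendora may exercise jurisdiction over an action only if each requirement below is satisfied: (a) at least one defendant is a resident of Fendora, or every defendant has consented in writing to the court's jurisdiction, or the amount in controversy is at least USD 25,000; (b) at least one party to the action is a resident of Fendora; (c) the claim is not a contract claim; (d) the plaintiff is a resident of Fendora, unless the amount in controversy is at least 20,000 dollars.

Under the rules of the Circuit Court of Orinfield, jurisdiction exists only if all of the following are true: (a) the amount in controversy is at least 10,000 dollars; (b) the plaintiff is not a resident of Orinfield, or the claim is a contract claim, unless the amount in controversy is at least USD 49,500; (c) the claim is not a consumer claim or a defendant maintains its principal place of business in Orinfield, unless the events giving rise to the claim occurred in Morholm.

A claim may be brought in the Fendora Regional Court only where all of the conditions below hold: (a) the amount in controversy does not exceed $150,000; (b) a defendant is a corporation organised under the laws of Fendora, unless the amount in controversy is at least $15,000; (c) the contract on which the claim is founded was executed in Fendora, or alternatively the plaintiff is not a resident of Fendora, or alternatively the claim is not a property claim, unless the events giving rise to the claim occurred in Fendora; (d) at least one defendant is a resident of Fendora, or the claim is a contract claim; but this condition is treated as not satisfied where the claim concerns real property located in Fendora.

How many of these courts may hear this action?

3

The Circuit Court of Fendora:
  (a) Joaquin Fennick resides in Fendora — that alternative is enough. Condition met.
  (b) Joaquin Fennick resides in Fendora. Satisfied.
  (c) The claim is a tort claim, not a contract claim. Satisfied.
  (d) The plaintiff resides in Dunen, not Fendora. The proviso rescues it, though: the amount in controversy is USD 52,500, which meets the 20,000 dollars floor. Met.
  → The court has jurisdiction.
The Circuit Court of Orinfield:
  (a) The amount in controversy is $52,500, which meets the 10,000 dollars floor. Condition met.
  (b) The plaintiff resides in Dunen, which is not Orinfield, so this disjunct is met. Satisfied.
  (c) The claim is a tort claim, not a consumer claim, which satisfies one of the alternatives. Satisfied.
  → All conditions met; jurisdiction exists.
The Fendora Regional Court:
  (a) The amount in controversy is $52,500, within the 150,000 dollars ceiling. Met.
  (b) No defendant is a corporation. The proviso rescues it, though: the amount in controversy is USD 52,500, which meets the 15,000 dollars floor. Met.
  (c) The plaintiff resides in Dunen, which is not Fendora — that alternative is enough. Satisfied.
  (d) Joaquin Fennick resides in Fendora, so this disjunct is met. And the carve-out is inapplicable — the claim does not concern real property. Condition met.
  → All conditions met; jurisdiction exists.
Courts with jurisdiction: the Circuit Court of Fendora, the Circuit Court of Orinfield, the Fendora Regional Court — 3 in total.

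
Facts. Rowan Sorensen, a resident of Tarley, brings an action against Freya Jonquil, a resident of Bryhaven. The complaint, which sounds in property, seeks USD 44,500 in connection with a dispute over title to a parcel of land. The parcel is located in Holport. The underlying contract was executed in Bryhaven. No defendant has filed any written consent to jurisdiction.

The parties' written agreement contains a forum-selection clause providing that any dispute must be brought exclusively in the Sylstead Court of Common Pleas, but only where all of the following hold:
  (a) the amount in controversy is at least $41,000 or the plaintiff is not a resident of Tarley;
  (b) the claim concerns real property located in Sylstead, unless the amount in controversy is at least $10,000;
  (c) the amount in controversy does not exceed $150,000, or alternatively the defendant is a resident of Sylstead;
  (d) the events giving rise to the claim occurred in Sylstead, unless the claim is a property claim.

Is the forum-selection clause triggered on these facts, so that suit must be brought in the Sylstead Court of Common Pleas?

Yes

The Sylstead Court of Common Pleas:
  (a) The amount in controversy is $44,500, which meets the USD 41,000 floor, so one alternative holds. Met.
  (b) The property lies in Holport, not Sylstead. However, the amount in controversy is 44,500 dollars, which meets the 10,000 dollars floor, so the 'unless' proviso supplies this condition. Condition met.
  (c) The amount in controversy is 44,500 dollars, within the USD 150,000 ceiling, which satisfies one of the alternatives. Condition met.
  (d) The operative events occurred in Holport, not Sylstead. The proviso rescues it, though: the claim is a property claim. Satisfied.
  → Forum clause is triggered.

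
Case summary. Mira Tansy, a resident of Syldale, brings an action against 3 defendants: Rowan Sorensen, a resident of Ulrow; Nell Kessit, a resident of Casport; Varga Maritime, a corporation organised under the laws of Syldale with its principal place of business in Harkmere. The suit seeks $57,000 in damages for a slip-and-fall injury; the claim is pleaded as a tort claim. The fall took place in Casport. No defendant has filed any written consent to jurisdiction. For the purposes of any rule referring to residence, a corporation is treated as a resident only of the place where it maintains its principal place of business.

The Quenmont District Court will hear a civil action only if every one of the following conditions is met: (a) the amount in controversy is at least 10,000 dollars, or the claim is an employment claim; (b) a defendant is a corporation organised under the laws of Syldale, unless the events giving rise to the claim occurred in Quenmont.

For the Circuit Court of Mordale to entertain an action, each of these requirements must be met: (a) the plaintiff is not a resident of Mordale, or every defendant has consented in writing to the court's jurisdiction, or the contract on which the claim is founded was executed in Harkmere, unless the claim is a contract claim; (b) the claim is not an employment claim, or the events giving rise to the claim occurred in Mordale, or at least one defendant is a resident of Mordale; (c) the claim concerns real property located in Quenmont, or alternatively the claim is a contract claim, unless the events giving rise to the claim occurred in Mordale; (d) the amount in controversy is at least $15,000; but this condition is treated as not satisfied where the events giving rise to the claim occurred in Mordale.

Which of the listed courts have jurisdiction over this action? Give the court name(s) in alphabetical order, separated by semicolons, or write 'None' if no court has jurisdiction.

the Quenmont District Court

The Quenmont District Court:
  (a) The amount in controversy is 57,000 dollars, which meets the USD 10,000 floor, so this disjunct is met. Satisfied.
  (b) Varga Maritime is organised under the laws of Syldale. Condition met.
  → Jurisdiction lies.
The Circuit Court of Mordale:
  (a) The plaintiff resides in Syldale, which is not Mordale, so one alternative holds. Met.
  (b) The claim is a tort claim, not an employment claim — that alternative is enough. Met.
  (c) The claim does not concern real property; the claim is a tort claim, not a contract claim — none of the alternatives is met. Nor does the 'unless' clause help: the operative events occurred in Casport, not Mordale. Not met.
  (d) The amount in controversy is USD 57,000, which meets the 15,000 dollars floor. The carve-out does not apply: the operative events occurred in Casport, not Mordale. Met.
  → No jurisdiction.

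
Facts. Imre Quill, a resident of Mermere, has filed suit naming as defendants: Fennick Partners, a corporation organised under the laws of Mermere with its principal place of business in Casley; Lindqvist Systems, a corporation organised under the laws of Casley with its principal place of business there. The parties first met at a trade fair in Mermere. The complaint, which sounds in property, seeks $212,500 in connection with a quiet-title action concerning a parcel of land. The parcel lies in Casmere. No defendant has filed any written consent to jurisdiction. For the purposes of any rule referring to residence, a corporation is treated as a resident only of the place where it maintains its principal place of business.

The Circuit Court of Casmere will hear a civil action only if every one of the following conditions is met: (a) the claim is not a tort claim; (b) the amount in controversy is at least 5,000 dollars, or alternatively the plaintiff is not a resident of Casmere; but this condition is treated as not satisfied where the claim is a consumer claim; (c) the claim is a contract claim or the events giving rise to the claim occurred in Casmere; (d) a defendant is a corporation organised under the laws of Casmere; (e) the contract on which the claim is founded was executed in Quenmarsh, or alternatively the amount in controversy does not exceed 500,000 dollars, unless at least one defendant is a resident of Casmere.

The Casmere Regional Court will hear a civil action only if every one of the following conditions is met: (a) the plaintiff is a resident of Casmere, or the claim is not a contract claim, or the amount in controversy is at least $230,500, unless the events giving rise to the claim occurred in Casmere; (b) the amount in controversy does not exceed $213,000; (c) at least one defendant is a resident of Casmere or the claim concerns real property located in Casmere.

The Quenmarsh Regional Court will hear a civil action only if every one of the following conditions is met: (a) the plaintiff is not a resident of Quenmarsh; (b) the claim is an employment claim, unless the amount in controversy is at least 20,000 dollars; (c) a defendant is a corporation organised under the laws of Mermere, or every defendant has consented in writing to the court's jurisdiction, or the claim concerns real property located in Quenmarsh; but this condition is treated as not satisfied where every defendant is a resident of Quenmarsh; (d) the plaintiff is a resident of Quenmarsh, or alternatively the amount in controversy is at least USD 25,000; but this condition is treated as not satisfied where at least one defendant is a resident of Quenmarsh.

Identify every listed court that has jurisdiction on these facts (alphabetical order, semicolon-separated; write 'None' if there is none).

The Circuit Court of Casmere:
  (a) The claim is a property claim, not a tort claim. Met.
  (b) The amount in controversy is 212,500 dollars, which meets the USD 5,000 floor, so this disjunct is met. The exception is not triggered, since the claim is a property claim, not a consumer claim. Condition met.
  (c) The operative events occurred in Casmere, so one alternative holds. Met.
  (d) The corporate defendant(s) are organised in Casley, Mermere, not Casmere. Fails.
  (e) The amount in controversy is $212,500, within the $500,000 ceiling, which satisfies one of the alternatives. Satisfied.
  → The court lacks jurisdiction.
The Casmere Regional Court:
  (a) The claim is a property claim, not a contract claim, so this disjunct is met. Satisfied.
  (b) The amount in controversy is $212,500, within the 213,000 dollars ceiling. Met.
  (c) The property lies in Casmere, which satisfies one of the alternatives. Satisfied.
  → The court has jurisdiction.
The Quenmarsh Regional Court:
  (a) The plaintiff resides in Mermere, which is not Quenmarsh. Satisfied.
  (b) The claim is a property claim, not an employment claim. But the amount in controversy is $212,500, which meets the 20,000 dollars floor, and the 'unless' clause therefore excuses the requirement. Satisfied.
  (c) Fennick Partners is organised under the laws of Mermere, so this disjunct is met. The exception is not triggered, since the defendants reside as follows — Fennick Partners in Casley, Lindqvist Systems in Casley — not all in Quenmarsh. Met.
  (d) The amount in controversy is USD 212,500, which meets the $25,000 floor — that alternative is enough. And the carve-out is inapplicable — no defendant resides in Quenmarsh (they reside in Casley, Casley). Satisfied.
  → All conditions met; jurisdiction exists.

the Casmere Regional Court; the Quenmarsh Regional Court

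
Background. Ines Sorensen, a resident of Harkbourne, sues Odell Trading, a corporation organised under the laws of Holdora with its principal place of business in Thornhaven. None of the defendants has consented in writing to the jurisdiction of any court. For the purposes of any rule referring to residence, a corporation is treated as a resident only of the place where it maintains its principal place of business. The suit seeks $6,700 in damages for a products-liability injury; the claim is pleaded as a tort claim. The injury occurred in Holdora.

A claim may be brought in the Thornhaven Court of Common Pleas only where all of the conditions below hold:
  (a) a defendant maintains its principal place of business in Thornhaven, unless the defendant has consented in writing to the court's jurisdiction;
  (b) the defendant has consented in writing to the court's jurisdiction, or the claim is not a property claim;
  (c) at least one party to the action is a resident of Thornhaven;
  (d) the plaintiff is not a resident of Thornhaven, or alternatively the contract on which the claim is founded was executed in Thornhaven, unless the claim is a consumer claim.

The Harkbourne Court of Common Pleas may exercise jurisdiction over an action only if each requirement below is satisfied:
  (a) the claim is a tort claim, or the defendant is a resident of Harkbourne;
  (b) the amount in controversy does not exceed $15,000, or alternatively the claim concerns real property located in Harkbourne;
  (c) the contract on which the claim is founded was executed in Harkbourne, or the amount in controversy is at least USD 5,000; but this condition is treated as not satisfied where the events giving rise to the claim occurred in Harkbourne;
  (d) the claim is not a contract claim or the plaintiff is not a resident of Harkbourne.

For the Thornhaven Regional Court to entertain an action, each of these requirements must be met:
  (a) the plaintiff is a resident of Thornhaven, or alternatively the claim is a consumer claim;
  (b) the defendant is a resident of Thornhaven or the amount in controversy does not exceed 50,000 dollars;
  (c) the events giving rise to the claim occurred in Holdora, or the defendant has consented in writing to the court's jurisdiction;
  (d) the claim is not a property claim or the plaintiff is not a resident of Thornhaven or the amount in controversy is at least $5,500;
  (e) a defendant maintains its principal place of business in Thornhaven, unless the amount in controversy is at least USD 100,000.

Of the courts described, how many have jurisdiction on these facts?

The Thornhaven Court of Common Pleas:
  (a) Odell Trading has its principal place of business in Thornhaven. Condition met.
  (b) The claim is a tort claim, not a property claim, so one alternative holds. Met.
  (c) Odell Trading resides in Thornhaven. Satisfied.
  (d) The plaintiff resides in Harkbourne, which is not Thornhaven, so this disjunct is met. Condition met.
  → Every requirement is satisfied — jurisdiction.
The Harkbourne Court of Common Pleas:
  (a) The claim is a tort claim, so this disjunct is met. Met.
  (b) The amount in controversy is $6,700, within the 15,000 dollars ceiling, which satisfies one of the alternatives. Met.
  (c) The amount in controversy is USD 6,700, which meets the 5,000 dollars floor, so this disjunct is met. And the carve-out is inapplicable — the operative events occurred in Holdora, not Harkbourne. Met.
  (d) The claim is a tort claim, not a contract claim, so one alternative holds. Met.
  → Every requirement is satisfied — jurisdiction.
The Thornhaven Regional Court:
  (a) The plaintiff resides in Harkbourne, not Thornhaven; the claim is a tort claim, not a consumer claim — every alternative fails. Fails.
  (b) The defendant resides in Thornhaven, so one alternative holds. Satisfied.
  (c) The operative events occurred in Holdora, so this disjunct is met. Satisfied.
  (d) The claim is a tort claim, not a property claim, so this disjunct is met. Satisfied.
  (e) Odell Trading has its principal place of business in Thornhaven. Satisfied.
  → No jurisdiction.
Courts with jurisdiction: the Thornhaven Court of Common Pleas, the Harkbourne Court of Common Pleas — 2 in total.

2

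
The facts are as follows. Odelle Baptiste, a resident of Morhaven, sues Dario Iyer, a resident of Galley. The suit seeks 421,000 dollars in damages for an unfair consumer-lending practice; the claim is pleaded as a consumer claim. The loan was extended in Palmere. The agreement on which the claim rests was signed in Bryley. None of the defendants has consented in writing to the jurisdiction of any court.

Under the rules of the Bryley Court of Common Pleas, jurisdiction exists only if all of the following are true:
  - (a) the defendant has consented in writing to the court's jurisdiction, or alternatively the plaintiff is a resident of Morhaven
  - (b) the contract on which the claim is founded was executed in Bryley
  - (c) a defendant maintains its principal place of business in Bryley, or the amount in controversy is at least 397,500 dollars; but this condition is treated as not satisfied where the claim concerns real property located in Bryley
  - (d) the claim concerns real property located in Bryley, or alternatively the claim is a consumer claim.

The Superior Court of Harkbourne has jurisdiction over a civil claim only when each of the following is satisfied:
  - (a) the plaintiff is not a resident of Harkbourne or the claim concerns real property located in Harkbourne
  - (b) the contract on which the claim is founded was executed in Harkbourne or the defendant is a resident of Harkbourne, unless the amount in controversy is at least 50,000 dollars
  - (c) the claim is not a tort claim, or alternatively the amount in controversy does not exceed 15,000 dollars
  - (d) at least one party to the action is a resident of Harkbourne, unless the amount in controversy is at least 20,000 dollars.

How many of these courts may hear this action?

2

The Bryley Court of Common Pleas:
  (a) The plaintiff resides in Morhaven, so one alternative holds. Met.
  (b) The contract was executed in Bryley. Satisfied.
  (c) The amount in controversy is $421,000, which meets the USD 397,500 floor — that alternative is enough. The carve-out does not apply: the claim does not concern real property. Met.
  (d) The claim is a consumer claim — that alternative is enough. Met.
  → All conditions met; jurisdiction exists.
The Superior Court of Harkbourne:
  (a) The plaintiff resides in Morhaven, which is not Harkbourne, so this disjunct is met. Satisfied.
  (b) The contract was executed in Bryley, not Harkbourne; the defendant resides in Galley, not Harkbourne — no alternative holds. But the amount in controversy is $421,000, which meets the USD 50,000 floor, and the 'unless' clause therefore excuses the requirement. Satisfied.
  (c) The claim is a consumer claim, not a tort claim, so this disjunct is met. Met.
  (d) No party resides in Harkbourne. However, the amount in controversy is $421,000, which meets the USD 20,000 floor, so the 'unless' proviso supplies this condition. Met.
  → All conditions met; jurisdiction exists.
Courts with jurisdiction: the Bryley Court of Common Pleas, the Superior Court of Harkbourne — 2 in total.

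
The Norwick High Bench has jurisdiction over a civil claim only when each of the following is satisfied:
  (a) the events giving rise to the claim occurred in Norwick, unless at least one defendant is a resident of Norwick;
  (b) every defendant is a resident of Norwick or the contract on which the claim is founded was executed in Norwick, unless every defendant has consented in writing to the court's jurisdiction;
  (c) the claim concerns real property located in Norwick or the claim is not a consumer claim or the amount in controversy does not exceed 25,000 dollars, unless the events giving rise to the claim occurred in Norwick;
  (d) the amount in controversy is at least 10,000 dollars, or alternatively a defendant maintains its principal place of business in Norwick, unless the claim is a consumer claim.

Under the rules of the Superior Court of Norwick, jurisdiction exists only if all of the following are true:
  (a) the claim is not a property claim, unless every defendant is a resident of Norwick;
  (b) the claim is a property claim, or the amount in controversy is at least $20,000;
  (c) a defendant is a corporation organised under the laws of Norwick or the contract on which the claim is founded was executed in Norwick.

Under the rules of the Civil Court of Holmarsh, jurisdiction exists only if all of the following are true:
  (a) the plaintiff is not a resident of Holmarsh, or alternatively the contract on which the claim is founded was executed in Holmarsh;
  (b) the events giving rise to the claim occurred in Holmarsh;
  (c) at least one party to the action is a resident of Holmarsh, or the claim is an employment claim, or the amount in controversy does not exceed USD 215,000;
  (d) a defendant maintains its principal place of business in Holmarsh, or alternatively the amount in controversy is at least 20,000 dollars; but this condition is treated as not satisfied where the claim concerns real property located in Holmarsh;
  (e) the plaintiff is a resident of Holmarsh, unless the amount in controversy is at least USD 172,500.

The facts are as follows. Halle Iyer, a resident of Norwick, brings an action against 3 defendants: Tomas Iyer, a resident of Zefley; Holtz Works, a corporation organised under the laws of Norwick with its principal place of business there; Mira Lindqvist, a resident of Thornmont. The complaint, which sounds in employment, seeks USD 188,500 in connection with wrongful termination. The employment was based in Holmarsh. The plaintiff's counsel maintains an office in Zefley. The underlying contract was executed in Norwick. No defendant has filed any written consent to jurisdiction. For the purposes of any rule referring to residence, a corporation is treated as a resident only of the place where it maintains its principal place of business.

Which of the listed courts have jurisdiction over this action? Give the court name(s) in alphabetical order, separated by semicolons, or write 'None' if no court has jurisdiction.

the Civil Court of Holmarsh; the Norwick High Bench; the Superior Court of Norwick

The Norwick High Bench:
  (a) The operative events occurred in Holmarsh, not Norwick. However, Holtz Works resides in Norwick, so the 'unless' proviso supplies this condition. Met.
  (b) The contract was executed in Norwick, so this disjunct is met. Met.
  (c) The claim is an employment claim, not a consumer claim, so this disjunct is met. Condition met.
  (d) The amount in controversy is 188,500 dollars, which meets the 10,000 dollars floor — that alternative is enough. Condition met.
  → Every requirement is satisfied — jurisdiction.
The Superior Court of Norwick:
  (a) The claim is an employment claim, not a property claim. Condition met.
  (b) The amount in controversy is USD 188,500, which meets the 20,000 dollars floor, so one alternative holds. Met.
  (c) Holtz Works is organised under the laws of Norwick, so one alternative holds. Satisfied.
  → All conditions met; jurisdiction exists.
The Civil Court of Holmarsh:
  (a) The plaintiff resides in Norwick, which is not Holmarsh, so one alternative holds. Satisfied.
  (b) The operative events occurred in Holmarsh. Met.
  (c) The claim is an employment claim, so one alternative holds. Satisfied.
  (d) The amount in controversy is USD 188,500, which meets the $20,000 floor, so this disjunct is met. And the carve-out is inapplicable — the claim does not concern real property. Satisfied.
  (e) The plaintiff resides in Norwick, not Holmarsh. The proviso rescues it, though: the amount in controversy is USD 188,500, which meets the $172,500 floor. Met.
  → Jurisdiction lies.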